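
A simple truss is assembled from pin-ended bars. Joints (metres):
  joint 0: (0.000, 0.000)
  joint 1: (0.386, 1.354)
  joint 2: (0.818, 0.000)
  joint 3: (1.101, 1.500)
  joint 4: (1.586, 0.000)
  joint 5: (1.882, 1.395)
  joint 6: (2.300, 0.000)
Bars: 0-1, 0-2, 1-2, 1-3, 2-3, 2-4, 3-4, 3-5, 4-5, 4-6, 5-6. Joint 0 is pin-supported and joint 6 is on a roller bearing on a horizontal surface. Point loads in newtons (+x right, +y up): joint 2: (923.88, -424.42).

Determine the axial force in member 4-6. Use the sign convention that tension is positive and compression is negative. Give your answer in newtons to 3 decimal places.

45.230

N=7 nodes, M=11 members, R=3 reactions → 2N=14, M+R=14
member 0 (0-1): L=1.4079, (cx,cy)=(0.2742,0.9617)
member 1 (0-2): L=0.8180, (cx,cy)=(1.0000,0.0000)
member 2 (1-2): L=1.4212, (cx,cy)=(0.3040,-0.9527)
member 3 (1-3): L=0.7298, (cx,cy)=(0.9798,0.2001)
member 4 (2-3): L=1.5265, (cx,cy)=(0.1854,0.9827)
member 5 (2-4): L=0.7680, (cx,cy)=(1.0000,0.0000)
member 6 (3-4): L=1.5765, (cx,cy)=(0.3077,-0.9515)
member 7 (3-5): L=0.7880, (cx,cy)=(0.9911,-0.1332)
member 8 (4-5): L=1.4261, (cx,cy)=(0.2076,0.9782)
member 9 (4-6): L=0.7140, (cx,cy)=(1.0000,0.0000)
member 10 (5-6): L=1.4563, (cx,cy)=(0.2870,-0.9579)
solve A·x = −loads:
  F[0-1] = -284.3699 N (compression)
  F[0-2] = +1001.8423 N (tension)
  F[1-2] = +253.8102 N (tension)
  F[1-3] = -158.3109 N (compression)
  F[2-3] = +185.8405 N (tension)
  F[2-4] = +120.6561 N (tension)
  F[3-4] = -148.0266 N (compression)
  F[3-5] = -75.7913 N (compression)
  F[4-5] = +143.9829 N (tension)
  F[4-6] = +45.2297 N (tension)
  F[5-6] = -157.5766 N (compression)
  Rx@0 = -923.8800 N
  Ry@0 = +273.4741 N
  Ry@6 = +150.9459 N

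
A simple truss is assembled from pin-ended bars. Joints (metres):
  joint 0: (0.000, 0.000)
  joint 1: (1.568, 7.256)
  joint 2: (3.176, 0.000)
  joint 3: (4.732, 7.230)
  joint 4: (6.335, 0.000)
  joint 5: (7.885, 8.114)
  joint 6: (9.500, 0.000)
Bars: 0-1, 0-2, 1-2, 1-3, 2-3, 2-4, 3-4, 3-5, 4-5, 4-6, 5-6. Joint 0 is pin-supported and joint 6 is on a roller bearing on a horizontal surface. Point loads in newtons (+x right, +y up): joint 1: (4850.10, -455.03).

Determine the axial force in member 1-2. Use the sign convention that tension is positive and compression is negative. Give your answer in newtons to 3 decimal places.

-3843.479

N=7 nodes, M=11 members, R=3 reactions → 2N=14, M+R=14
member 0 (0-1): L=7.4235, (cx,cy)=(0.2112,0.9774)
member 1 (0-2): L=3.1760, (cx,cy)=(1.0000,0.0000)
member 2 (1-2): L=7.4320, (cx,cy)=(0.2164,-0.9763)
member 3 (1-3): L=3.1641, (cx,cy)=(1.0000,-0.0082)
member 4 (2-3): L=7.3955, (cx,cy)=(0.2104,0.9776)
member 5 (2-4): L=3.1590, (cx,cy)=(1.0000,0.0000)
member 6 (3-4): L=7.4056, (cx,cy)=(0.2165,-0.9763)
member 7 (3-5): L=3.2746, (cx,cy)=(0.9629,0.2700)
member 8 (4-5): L=8.2607, (cx,cy)=(0.1876,0.9822)
member 9 (4-6): L=3.1650, (cx,cy)=(1.0000,0.0000)
member 10 (5-6): L=8.2732, (cx,cy)=(0.1952,-0.9808)
solve A·x = −loads:
  F[0-1] = +3401.2679 N (tension)
  F[0-2] = +4131.6791 N (tension)
  F[1-2] = -3843.4793 N (compression)
  F[1-3] = -3300.2133 N (compression)
  F[2-3] = +3838.3585 N (tension)
  F[2-4] = +2492.5226 N (tension)
  F[3-4] = -4318.6785 N (compression)
  F[3-5] = -1617.7721 N (compression)
  F[4-5] = +4292.5308 N (tension)
  F[4-6] = +752.2785 N (tension)
  F[5-6] = -3853.6983 N (compression)
  Rx@0 = -4850.1000 N
  Ry@0 = -3324.5292 N
  Ry@6 = +3779.5592 N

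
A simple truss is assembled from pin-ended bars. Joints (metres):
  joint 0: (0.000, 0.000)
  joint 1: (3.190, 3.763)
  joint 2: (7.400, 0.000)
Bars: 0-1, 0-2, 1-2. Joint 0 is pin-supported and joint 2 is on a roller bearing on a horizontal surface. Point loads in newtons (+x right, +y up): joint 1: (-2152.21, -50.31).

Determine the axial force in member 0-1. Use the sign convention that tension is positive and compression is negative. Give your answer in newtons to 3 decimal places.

N=3 nodes, M=3 members, R=3 reactions → 2N=6, M+R=6
member 0 (0-1): L=4.9332, (cx,cy)=(0.6466,0.7628)
member 1 (0-2): L=7.4000, (cx,cy)=(1.0000,0.0000)
member 2 (1-2): L=5.6466, (cx,cy)=(0.7456,-0.6664)
solve A·x = −loads:
  F[0-1] = -1472.2852 N (compression)
  F[0-2] = -1200.1691 N (compression)
  F[1-2] = +1609.7134 N (tension)
  Rx@0 = +2152.2100 N
  Ry@0 = +1123.0502 N
  Ry@2 = -1072.7402 N

-1472.285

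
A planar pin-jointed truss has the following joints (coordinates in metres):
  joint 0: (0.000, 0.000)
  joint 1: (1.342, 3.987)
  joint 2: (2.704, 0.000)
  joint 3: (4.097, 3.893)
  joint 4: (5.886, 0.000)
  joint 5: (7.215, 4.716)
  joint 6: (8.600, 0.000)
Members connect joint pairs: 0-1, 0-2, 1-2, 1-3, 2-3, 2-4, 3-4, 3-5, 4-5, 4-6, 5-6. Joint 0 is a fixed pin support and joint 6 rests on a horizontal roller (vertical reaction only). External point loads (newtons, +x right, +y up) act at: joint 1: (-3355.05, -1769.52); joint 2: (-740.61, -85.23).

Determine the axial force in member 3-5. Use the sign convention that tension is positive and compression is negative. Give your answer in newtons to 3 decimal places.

N=7 nodes, M=11 members, R=3 reactions → 2N=14, M+R=14
member 0 (0-1): L=4.2068, (cx,cy)=(0.3190,0.9478)
member 1 (0-2): L=2.7040, (cx,cy)=(1.0000,0.0000)
member 2 (1-2): L=4.2132, (cx,cy)=(0.3233,-0.9463)
member 3 (1-3): L=2.7566, (cx,cy)=(0.9994,-0.0341)
member 4 (2-3): L=4.1347, (cx,cy)=(0.3369,0.9415)
member 5 (2-4): L=3.1820, (cx,cy)=(1.0000,0.0000)
member 6 (3-4): L=4.2844, (cx,cy)=(0.4176,-0.9086)
member 7 (3-5): L=3.2248, (cx,cy)=(0.9669,0.2552)
member 8 (4-5): L=4.8997, (cx,cy)=(0.2712,0.9625)
member 9 (4-6): L=2.7140, (cx,cy)=(1.0000,0.0000)
member 10 (5-6): L=4.9152, (cx,cy)=(0.2818,-0.9595)
solve A·x = −loads:
  F[0-1] = -3278.5380 N (compression)
  F[0-2] = -3049.7814 N (compression)
  F[1-2] = +1346.0529 N (tension)
  F[1-3] = +1875.1257 N (tension)
  F[2-3] = -1262.3475 N (compression)
  F[2-4] = -1448.7462 N (compression)
  F[3-4] = +1604.6198 N (tension)
  F[3-5] = +805.3869 N (tension)
  F[4-5] = -1514.8237 N (compression)
  F[4-6] = -367.8331 N (compression)
  F[5-6] = +1305.3873 N (tension)
  Rx@0 = +4095.6600 N
  Ry@0 = +3107.2415 N
  Ry@6 = -1252.4915 N

805.387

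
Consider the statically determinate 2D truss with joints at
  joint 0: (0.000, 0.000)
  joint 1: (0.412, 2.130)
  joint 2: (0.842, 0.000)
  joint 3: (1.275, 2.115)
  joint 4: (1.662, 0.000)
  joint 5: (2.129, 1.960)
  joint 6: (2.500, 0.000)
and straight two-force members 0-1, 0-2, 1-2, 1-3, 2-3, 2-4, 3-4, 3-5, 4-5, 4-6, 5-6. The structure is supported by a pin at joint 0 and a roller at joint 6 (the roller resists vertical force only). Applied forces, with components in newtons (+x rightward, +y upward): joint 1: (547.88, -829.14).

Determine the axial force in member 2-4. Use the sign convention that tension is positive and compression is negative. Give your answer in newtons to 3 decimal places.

N=7 nodes, M=11 members, R=3 reactions → 2N=14, M+R=14
member 0 (0-1): L=2.1695, (cx,cy)=(0.1899,0.9818)
member 1 (0-2): L=0.8420, (cx,cy)=(1.0000,0.0000)
member 2 (1-2): L=2.1730, (cx,cy)=(0.1979,-0.9802)
member 3 (1-3): L=0.8631, (cx,cy)=(0.9998,-0.0174)
member 4 (2-3): L=2.1589, (cx,cy)=(0.2006,0.9797)
member 5 (2-4): L=0.8200, (cx,cy)=(1.0000,0.0000)
member 6 (3-4): L=2.1501, (cx,cy)=(0.1800,-0.9837)
member 7 (3-5): L=0.8680, (cx,cy)=(0.9839,-0.1786)
member 8 (4-5): L=2.0149, (cx,cy)=(0.2318,0.9728)
member 9 (4-6): L=0.8380, (cx,cy)=(1.0000,0.0000)
member 10 (5-6): L=1.9948, (cx,cy)=(0.1860,-0.9826)
solve A·x = −loads:
  F[0-1] = -229.8875 N (compression)
  F[0-2] = +591.5373 N (tension)
  F[1-2] = -607.2514 N (compression)
  F[1-3] = -471.4421 N (compression)
  F[2-3] = +607.5894 N (tension)
  F[2-4] = +349.5079 N (tension)
  F[3-4] = -567.8240 N (compression)
  F[3-5] = -251.3454 N (compression)
  F[4-5] = +574.1862 N (tension)
  F[4-6] = +114.2218 N (tension)
  F[5-6] = -614.1512 N (compression)
  Rx@0 = -547.8800 N
  Ry@0 = +225.7040 N
  Ry@6 = +603.4360 N

349.508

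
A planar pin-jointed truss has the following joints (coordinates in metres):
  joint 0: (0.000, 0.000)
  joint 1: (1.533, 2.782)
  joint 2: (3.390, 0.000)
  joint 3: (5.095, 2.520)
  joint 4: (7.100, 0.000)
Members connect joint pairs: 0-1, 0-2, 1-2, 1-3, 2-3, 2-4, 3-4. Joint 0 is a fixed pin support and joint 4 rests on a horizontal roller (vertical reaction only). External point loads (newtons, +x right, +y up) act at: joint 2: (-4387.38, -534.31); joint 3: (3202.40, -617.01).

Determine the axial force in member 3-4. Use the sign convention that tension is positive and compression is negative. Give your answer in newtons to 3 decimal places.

-2344.326

N=5 nodes, M=7 members, R=3 reactions → 2N=10, M+R=10
member 0 (0-1): L=3.1764, (cx,cy)=(0.4826,0.8758)
member 1 (0-2): L=3.3900, (cx,cy)=(1.0000,0.0000)
member 2 (1-2): L=3.3448, (cx,cy)=(0.5552,-0.8317)
member 3 (1-3): L=3.5716, (cx,cy)=(0.9973,-0.0734)
member 4 (2-3): L=3.0426, (cx,cy)=(0.5604,0.8282)
member 5 (2-4): L=3.7100, (cx,cy)=(1.0000,0.0000)
member 6 (3-4): L=3.2203, (cx,cy)=(0.6226,-0.7825)
solve A·x = −loads:
  F[0-1] = +780.0492 N (tension)
  F[0-2] = -1561.4470 N (compression)
  F[1-2] = -898.8346 N (compression)
  F[1-3] = +877.8498 N (tension)
  F[2-3] = +1547.7378 N (tension)
  F[2-4] = +1459.6006 N (tension)
  F[3-4] = -2344.3257 N (compression)
  Rx@0 = +1184.9800 N
  Ry@0 = -683.1905 N
  Ry@4 = +1834.5105 N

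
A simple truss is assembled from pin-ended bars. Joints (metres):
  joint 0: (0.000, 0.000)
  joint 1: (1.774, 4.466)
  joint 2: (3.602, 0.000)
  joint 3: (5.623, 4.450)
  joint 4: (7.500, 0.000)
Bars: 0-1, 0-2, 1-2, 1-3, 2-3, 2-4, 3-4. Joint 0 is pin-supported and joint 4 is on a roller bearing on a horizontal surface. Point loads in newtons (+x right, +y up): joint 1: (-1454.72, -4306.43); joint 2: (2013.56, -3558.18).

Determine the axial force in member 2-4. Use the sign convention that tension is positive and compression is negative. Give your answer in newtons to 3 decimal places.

N=5 nodes, M=7 members, R=3 reactions → 2N=10, M+R=10
member 0 (0-1): L=4.8054, (cx,cy)=(0.3692,0.9294)
member 1 (0-2): L=3.6020, (cx,cy)=(1.0000,0.0000)
member 2 (1-2): L=4.8256, (cx,cy)=(0.3788,-0.9255)
member 3 (1-3): L=3.8490, (cx,cy)=(1.0000,-0.0042)
member 4 (2-3): L=4.8874, (cx,cy)=(0.4135,0.9105)
member 5 (2-4): L=3.8980, (cx,cy)=(1.0000,0.0000)
member 6 (3-4): L=4.8297, (cx,cy)=(0.3886,-0.9214)
solve A·x = −loads:
  F[0-1] = -6459.6422 N (compression)
  F[0-2] = +2943.5146 N (tension)
  F[1-2] = +1840.8856 N (tension)
  F[1-3] = -1627.3152 N (compression)
  F[2-3] = +2036.7804 N (tension)
  F[2-4] = +785.0720 N (tension)
  F[3-4] = -2020.0490 N (compression)
  Rx@0 = -558.8400 N
  Ry@0 = +6003.3578 N
  Ry@4 = +1861.2522 N

785.072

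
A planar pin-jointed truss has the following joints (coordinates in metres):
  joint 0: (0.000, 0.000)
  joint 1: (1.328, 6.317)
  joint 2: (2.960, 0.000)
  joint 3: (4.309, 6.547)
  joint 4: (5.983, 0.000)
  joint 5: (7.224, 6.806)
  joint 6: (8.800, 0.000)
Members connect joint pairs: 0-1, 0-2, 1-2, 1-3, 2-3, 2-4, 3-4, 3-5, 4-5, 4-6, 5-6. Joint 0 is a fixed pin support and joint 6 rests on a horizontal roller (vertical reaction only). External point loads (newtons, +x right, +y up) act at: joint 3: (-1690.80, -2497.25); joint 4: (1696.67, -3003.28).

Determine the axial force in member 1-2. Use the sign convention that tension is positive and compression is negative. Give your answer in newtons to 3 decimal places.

3480.561

N=7 nodes, M=11 members, R=3 reactions → 2N=14, M+R=14
member 0 (0-1): L=6.4551, (cx,cy)=(0.2057,0.9786)
member 1 (0-2): L=2.9600, (cx,cy)=(1.0000,0.0000)
member 2 (1-2): L=6.5244, (cx,cy)=(0.2501,-0.9682)
member 3 (1-3): L=2.9899, (cx,cy)=(0.9970,0.0769)
member 4 (2-3): L=6.6845, (cx,cy)=(0.2018,0.9794)
member 5 (2-4): L=3.0230, (cx,cy)=(1.0000,0.0000)
member 6 (3-4): L=6.7576, (cx,cy)=(0.2477,-0.9688)
member 7 (3-5): L=2.9265, (cx,cy)=(0.9961,0.0885)
member 8 (4-5): L=6.9182, (cx,cy)=(0.1794,0.9838)
member 9 (4-6): L=2.8170, (cx,cy)=(1.0000,0.0000)
member 10 (5-6): L=6.9861, (cx,cy)=(0.2256,-0.9742)
solve A·x = −loads:
  F[0-1] = -3570.1253 N (compression)
  F[0-2] = +740.3498 N (tension)
  F[1-2] = +3480.5606 N (tension)
  F[1-3] = -1609.8693 N (compression)
  F[2-3] = -3440.7076 N (compression)
  F[2-4] = +2305.3349 N (tension)
  F[3-4] = +951.1369 N (tension)
  F[3-5] = -847.6067 N (compression)
  F[4-5] = +2116.1127 N (tension)
  F[4-6] = +464.6893 N (tension)
  F[5-6] = -2059.8728 N (compression)
  Rx@0 = -5.8700 N
  Ry@0 = +3493.7565 N
  Ry@6 = +2006.7735 N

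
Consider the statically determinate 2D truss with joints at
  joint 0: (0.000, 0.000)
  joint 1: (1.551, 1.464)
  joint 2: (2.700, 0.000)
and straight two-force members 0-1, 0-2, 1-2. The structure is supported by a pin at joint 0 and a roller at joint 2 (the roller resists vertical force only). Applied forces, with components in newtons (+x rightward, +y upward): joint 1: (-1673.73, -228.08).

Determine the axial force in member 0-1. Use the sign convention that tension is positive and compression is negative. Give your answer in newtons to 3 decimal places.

-1463.534

N=3 nodes, M=3 members, R=3 reactions → 2N=6, M+R=6
member 0 (0-1): L=2.1328, (cx,cy)=(0.7272,0.6864)
member 1 (0-2): L=2.7000, (cx,cy)=(1.0000,0.0000)
member 2 (1-2): L=1.8610, (cx,cy)=(0.6174,-0.7867)
solve A·x = −loads:
  F[0-1] = -1463.5336 N (compression)
  F[0-2] = -609.4364 N (compression)
  F[1-2] = +987.1106 N (tension)
  Rx@0 = +1673.7300 N
  Ry@0 = +1004.5943 N
  Ry@2 = -776.5143 N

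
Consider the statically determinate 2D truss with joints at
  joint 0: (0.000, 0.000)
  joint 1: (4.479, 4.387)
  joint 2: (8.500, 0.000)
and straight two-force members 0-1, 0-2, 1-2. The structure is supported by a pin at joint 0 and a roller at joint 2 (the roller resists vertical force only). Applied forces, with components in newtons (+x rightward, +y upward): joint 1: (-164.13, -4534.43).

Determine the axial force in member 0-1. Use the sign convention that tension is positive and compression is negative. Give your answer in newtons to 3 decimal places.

N=3 nodes, M=3 members, R=3 reactions → 2N=6, M+R=6
member 0 (0-1): L=6.2695, (cx,cy)=(0.7144,0.6997)
member 1 (0-2): L=8.5000, (cx,cy)=(1.0000,0.0000)
member 2 (1-2): L=5.9510, (cx,cy)=(0.6757,-0.7372)
solve A·x = −loads:
  F[0-1] = -3186.5966 N (compression)
  F[0-2] = +2112.3930 N (tension)
  F[1-2] = -3126.2911 N (compression)
  Rx@0 = +164.1300 N
  Ry@0 = +2229.7625 N
  Ry@2 = +2304.6675 N

-3186.597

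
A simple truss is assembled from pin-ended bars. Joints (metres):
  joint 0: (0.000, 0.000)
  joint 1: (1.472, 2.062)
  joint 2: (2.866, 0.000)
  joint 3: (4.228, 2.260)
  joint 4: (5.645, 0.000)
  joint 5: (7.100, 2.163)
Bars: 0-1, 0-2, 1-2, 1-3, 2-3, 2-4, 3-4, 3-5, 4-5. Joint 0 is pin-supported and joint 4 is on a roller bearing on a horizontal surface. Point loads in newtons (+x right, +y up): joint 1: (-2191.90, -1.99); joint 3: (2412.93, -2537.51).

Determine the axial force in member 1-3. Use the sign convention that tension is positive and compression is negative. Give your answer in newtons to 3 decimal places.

1468.372

N=6 nodes, M=9 members, R=3 reactions → 2N=12, M+R=12
member 0 (0-1): L=2.5335, (cx,cy)=(0.5810,0.8139)
member 1 (0-2): L=2.8660, (cx,cy)=(1.0000,0.0000)
member 2 (1-2): L=2.4890, (cx,cy)=(0.5601,-0.8284)
member 3 (1-3): L=2.7631, (cx,cy)=(0.9974,0.0717)
member 4 (2-3): L=2.6387, (cx,cy)=(0.5162,0.8565)
member 5 (2-4): L=2.7790, (cx,cy)=(1.0000,0.0000)
member 6 (3-4): L=2.6675, (cx,cy)=(0.5312,-0.8472)
member 7 (3-5): L=2.8736, (cx,cy)=(0.9994,-0.0338)
member 8 (4-5): L=2.6068, (cx,cy)=(0.5581,0.8297)
solve A·x = −loads:
  F[0-1] = -581.2327 N (compression)
  F[0-2] = +558.7344 N (tension)
  F[1-2] = +695.6296 N (tension)
  F[1-3] = +1468.3719 N (tension)
  F[2-3] = -672.8557 N (compression)
  F[2-4] = +1295.6387 N (tension)
  F[3-4] = -2439.0260 N (compression)
  F[3-5] = -0.0000 N (compression)
  F[4-5] = +0.0000 N (tension)
  Rx@0 = -221.0300 N
  Ry@0 = +473.0615 N
  Ry@4 = +2066.4385 N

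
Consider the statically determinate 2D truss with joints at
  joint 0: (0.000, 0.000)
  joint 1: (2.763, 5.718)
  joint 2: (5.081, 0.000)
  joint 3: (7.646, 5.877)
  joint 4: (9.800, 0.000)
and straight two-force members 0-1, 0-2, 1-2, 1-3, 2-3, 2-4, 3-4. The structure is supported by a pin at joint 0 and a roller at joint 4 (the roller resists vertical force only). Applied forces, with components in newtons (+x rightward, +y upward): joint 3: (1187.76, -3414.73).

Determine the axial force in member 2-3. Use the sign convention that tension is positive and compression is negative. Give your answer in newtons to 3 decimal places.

-40.544

N=5 nodes, M=7 members, R=3 reactions → 2N=10, M+R=10
member 0 (0-1): L=6.3506, (cx,cy)=(0.4351,0.9004)
member 1 (0-2): L=5.0810, (cx,cy)=(1.0000,0.0000)
member 2 (1-2): L=6.1700, (cx,cy)=(0.3757,-0.9267)
member 3 (1-3): L=4.8856, (cx,cy)=(0.9995,0.0325)
member 4 (2-3): L=6.4124, (cx,cy)=(0.4000,0.9165)
member 5 (2-4): L=4.7190, (cx,cy)=(1.0000,0.0000)
member 6 (3-4): L=6.2593, (cx,cy)=(0.3441,-0.9389)
solve A·x = −loads:
  F[0-1] = -42.4830 N (compression)
  F[0-2] = +1206.2435 N (tension)
  F[1-2] = +40.0962 N (tension)
  F[1-3] = -33.5650 N (compression)
  F[2-3] = -40.5439 N (compression)
  F[2-4] = +1237.5251 N (tension)
  F[3-4] = -3596.1197 N (compression)
  Rx@0 = -1187.7600 N
  Ry@0 = +38.2513 N
  Ry@4 = +3376.4787 N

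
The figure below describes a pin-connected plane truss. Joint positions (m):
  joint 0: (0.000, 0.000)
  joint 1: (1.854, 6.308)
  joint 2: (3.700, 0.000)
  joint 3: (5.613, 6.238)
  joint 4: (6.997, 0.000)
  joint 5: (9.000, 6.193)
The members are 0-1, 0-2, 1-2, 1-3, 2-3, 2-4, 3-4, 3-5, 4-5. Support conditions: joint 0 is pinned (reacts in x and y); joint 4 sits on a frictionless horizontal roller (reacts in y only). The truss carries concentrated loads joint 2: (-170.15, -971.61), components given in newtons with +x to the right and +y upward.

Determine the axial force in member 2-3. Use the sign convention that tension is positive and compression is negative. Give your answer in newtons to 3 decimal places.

N=6 nodes, M=9 members, R=3 reactions → 2N=12, M+R=12
member 0 (0-1): L=6.5748, (cx,cy)=(0.2820,0.9594)
member 1 (0-2): L=3.7000, (cx,cy)=(1.0000,0.0000)
member 2 (1-2): L=6.5726, (cx,cy)=(0.2809,-0.9597)
member 3 (1-3): L=3.7597, (cx,cy)=(0.9998,-0.0186)
member 4 (2-3): L=6.5247, (cx,cy)=(0.2932,0.9561)
member 5 (2-4): L=3.2970, (cx,cy)=(1.0000,0.0000)
member 6 (3-4): L=6.3897, (cx,cy)=(0.2166,-0.9763)
member 7 (3-5): L=3.3873, (cx,cy)=(0.9999,-0.0133)
member 8 (4-5): L=6.5089, (cx,cy)=(0.3077,0.9515)
solve A·x = −loads:
  F[0-1] = -477.1895 N (compression)
  F[0-2] = -35.5897 N (compression)
  F[1-2] = +482.2651 N (tension)
  F[1-3] = -270.0583 N (compression)
  F[2-3] = +532.1431 N (tension)
  F[2-4] = +113.9915 N (tension)
  F[3-4] = -526.2790 N (compression)
  F[3-5] = -0.0000 N (tension)
  F[4-5] = +0.0000 N (tension)
  Rx@0 = +170.1500 N
  Ry@0 = +457.8245 N
  Ry@4 = +513.7855 N

532.143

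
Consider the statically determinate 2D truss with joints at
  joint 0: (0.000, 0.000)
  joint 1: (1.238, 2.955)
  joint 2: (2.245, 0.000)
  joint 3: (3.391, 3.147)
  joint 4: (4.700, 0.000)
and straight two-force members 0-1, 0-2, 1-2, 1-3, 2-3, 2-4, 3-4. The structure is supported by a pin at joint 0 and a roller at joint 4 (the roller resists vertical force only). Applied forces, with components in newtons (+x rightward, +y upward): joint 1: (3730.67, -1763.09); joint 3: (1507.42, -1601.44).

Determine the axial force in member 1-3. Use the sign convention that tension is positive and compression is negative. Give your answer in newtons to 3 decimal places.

-1857.653

N=5 nodes, M=7 members, R=3 reactions → 2N=10, M+R=10
member 0 (0-1): L=3.2039, (cx,cy)=(0.3864,0.9223)
member 1 (0-2): L=2.2450, (cx,cy)=(1.0000,0.0000)
member 2 (1-2): L=3.1219, (cx,cy)=(0.3226,-0.9465)
member 3 (1-3): L=2.1615, (cx,cy)=(0.9960,0.0888)
member 4 (2-3): L=3.3492, (cx,cy)=(0.3422,0.9396)
member 5 (2-4): L=2.4550, (cx,cy)=(1.0000,0.0000)
member 6 (3-4): L=3.4084, (cx,cy)=(0.3841,-0.9233)
solve A·x = −loads:
  F[0-1] = +1745.7870 N (tension)
  F[0-2] = +4563.5007 N (tension)
  F[1-2] = -3738.0922 N (compression)
  F[1-3] = -1857.6532 N (compression)
  F[2-3] = +3765.5880 N (tension)
  F[2-4] = +2069.2419 N (tension)
  F[3-4] = -5387.9096 N (compression)
  Rx@0 = -5238.0900 N
  Ry@0 = -1610.1868 N
  Ry@4 = +4974.7168 N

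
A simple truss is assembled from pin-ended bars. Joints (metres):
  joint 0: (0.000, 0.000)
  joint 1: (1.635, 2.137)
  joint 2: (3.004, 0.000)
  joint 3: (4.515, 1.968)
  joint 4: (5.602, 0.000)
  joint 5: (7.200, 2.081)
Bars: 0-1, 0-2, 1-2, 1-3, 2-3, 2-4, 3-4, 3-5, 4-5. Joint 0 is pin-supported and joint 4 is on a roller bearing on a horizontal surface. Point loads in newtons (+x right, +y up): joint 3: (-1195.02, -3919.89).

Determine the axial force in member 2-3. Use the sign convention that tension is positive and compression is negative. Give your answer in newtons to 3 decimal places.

N=6 nodes, M=9 members, R=3 reactions → 2N=12, M+R=12
member 0 (0-1): L=2.6907, (cx,cy)=(0.6076,0.7942)
member 1 (0-2): L=3.0040, (cx,cy)=(1.0000,0.0000)
member 2 (1-2): L=2.5379, (cx,cy)=(0.5394,-0.8420)
member 3 (1-3): L=2.8850, (cx,cy)=(0.9983,-0.0586)
member 4 (2-3): L=2.4812, (cx,cy)=(0.6090,0.7932)
member 5 (2-4): L=2.5980, (cx,cy)=(1.0000,0.0000)
member 6 (3-4): L=2.2482, (cx,cy)=(0.4835,-0.8754)
member 7 (3-5): L=2.6874, (cx,cy)=(0.9991,0.0420)
member 8 (4-5): L=2.6238, (cx,cy)=(0.6090,0.7931)
solve A·x = −loads:
  F[0-1] = -1486.2833 N (compression)
  F[0-2] = -291.8900 N (compression)
  F[1-2] = +1522.0206 N (tension)
  F[1-3] = -1727.1082 N (compression)
  F[2-3] = -1615.7720 N (compression)
  F[2-4] = +1513.1110 N (tension)
  F[3-4] = -3129.5677 N (compression)
  F[3-5] = -0.0000 N (tension)
  F[4-5] = +0.0000 N (tension)
  Rx@0 = +1195.0200 N
  Ry@0 = +1180.4212 N
  Ry@4 = +2739.4688 N

-1615.772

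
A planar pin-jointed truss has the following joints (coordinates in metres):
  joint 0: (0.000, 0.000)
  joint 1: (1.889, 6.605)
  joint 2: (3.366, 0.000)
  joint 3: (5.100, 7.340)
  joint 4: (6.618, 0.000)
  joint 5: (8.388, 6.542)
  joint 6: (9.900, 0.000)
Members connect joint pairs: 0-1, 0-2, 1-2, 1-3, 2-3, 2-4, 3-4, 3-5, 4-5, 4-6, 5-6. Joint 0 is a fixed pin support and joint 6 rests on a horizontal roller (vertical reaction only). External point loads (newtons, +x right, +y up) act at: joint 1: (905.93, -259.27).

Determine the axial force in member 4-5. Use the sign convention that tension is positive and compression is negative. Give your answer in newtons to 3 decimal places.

599.996

N=7 nodes, M=11 members, R=3 reactions → 2N=14, M+R=14
member 0 (0-1): L=6.8698, (cx,cy)=(0.2750,0.9615)
member 1 (0-2): L=3.3660, (cx,cy)=(1.0000,0.0000)
member 2 (1-2): L=6.7681, (cx,cy)=(0.2182,-0.9759)
member 3 (1-3): L=3.2940, (cx,cy)=(0.9748,0.2231)
member 4 (2-3): L=7.5420, (cx,cy)=(0.2299,0.9732)
member 5 (2-4): L=3.2520, (cx,cy)=(1.0000,0.0000)
member 6 (3-4): L=7.4953, (cx,cy)=(0.2025,-0.9793)
member 7 (3-5): L=3.3835, (cx,cy)=(0.9718,-0.2359)
member 8 (4-5): L=6.7772, (cx,cy)=(0.2612,0.9653)
member 9 (4-6): L=3.2820, (cx,cy)=(1.0000,0.0000)
member 10 (5-6): L=6.7145, (cx,cy)=(0.2252,-0.9743)
solve A·x = −loads:
  F[0-1] = +410.4328 N (tension)
  F[0-2] = +793.0729 N (tension)
  F[1-2] = -814.3650 N (compression)
  F[1-3] = -631.2701 N (compression)
  F[2-3] = +816.6126 N (tension)
  F[2-4] = +427.6066 N (tension)
  F[3-4] = -591.4281 N (compression)
  F[3-5] = -316.7632 N (compression)
  F[4-5] = +599.9959 N (tension)
  F[4-6] = +151.1264 N (tension)
  F[5-6] = -671.1188 N (compression)
  Rx@0 = -905.9300 N
  Ry@0 = -394.6117 N
  Ry@6 = +653.8817 N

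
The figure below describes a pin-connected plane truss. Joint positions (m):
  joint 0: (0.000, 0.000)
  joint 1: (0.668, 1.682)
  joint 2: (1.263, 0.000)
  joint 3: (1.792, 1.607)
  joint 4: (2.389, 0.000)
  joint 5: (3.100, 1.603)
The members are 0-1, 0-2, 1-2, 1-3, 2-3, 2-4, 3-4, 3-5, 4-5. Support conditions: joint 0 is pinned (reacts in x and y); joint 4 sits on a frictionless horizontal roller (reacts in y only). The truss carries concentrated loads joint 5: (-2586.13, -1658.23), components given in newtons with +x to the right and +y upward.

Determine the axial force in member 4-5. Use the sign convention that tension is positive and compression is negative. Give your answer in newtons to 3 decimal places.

N=6 nodes, M=9 members, R=3 reactions → 2N=12, M+R=12
member 0 (0-1): L=1.8098, (cx,cy)=(0.3691,0.9294)
member 1 (0-2): L=1.2630, (cx,cy)=(1.0000,0.0000)
member 2 (1-2): L=1.7841, (cx,cy)=(0.3335,-0.9428)
member 3 (1-3): L=1.1265, (cx,cy)=(0.9978,-0.0666)
member 4 (2-3): L=1.6918, (cx,cy)=(0.3127,0.9499)
member 5 (2-4): L=1.1260, (cx,cy)=(1.0000,0.0000)
member 6 (3-4): L=1.7143, (cx,cy)=(0.3482,-0.9374)
member 7 (3-5): L=1.3080, (cx,cy)=(1.0000,-0.0031)
member 8 (4-5): L=1.7536, (cx,cy)=(0.4055,0.9141)
solve A·x = −loads:
  F[0-1] = -1336.1045 N (compression)
  F[0-2] = -2092.9696 N (compression)
  F[1-2] = +1384.7557 N (tension)
  F[1-3] = -957.0921 N (compression)
  F[2-3] = -1374.3951 N (compression)
  F[2-4] = -1201.4168 N (compression)
  F[3-4] = +1330.7096 N (tension)
  F[3-5] = -1848.1349 N (compression)
  F[4-5] = -1820.2066 N (compression)
  Rx@0 = +2586.1300 N
  Ry@0 = +1241.7601 N
  Ry@4 = +416.4699 N

-1820.207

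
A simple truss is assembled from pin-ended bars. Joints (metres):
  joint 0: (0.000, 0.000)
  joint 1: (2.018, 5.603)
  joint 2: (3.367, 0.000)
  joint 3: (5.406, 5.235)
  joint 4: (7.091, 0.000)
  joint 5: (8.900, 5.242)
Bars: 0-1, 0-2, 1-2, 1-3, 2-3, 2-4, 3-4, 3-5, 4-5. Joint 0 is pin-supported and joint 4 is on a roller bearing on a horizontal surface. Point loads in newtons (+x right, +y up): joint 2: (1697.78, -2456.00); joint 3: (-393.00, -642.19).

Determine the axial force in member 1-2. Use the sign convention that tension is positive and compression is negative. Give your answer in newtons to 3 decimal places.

N=6 nodes, M=9 members, R=3 reactions → 2N=12, M+R=12
member 0 (0-1): L=5.9553, (cx,cy)=(0.3389,0.9408)
member 1 (0-2): L=3.3670, (cx,cy)=(1.0000,0.0000)
member 2 (1-2): L=5.7631, (cx,cy)=(0.2341,-0.9722)
member 3 (1-3): L=3.4079, (cx,cy)=(0.9942,-0.1080)
member 4 (2-3): L=5.6181, (cx,cy)=(0.3629,0.9318)
member 5 (2-4): L=3.7240, (cx,cy)=(1.0000,0.0000)
member 6 (3-4): L=5.4995, (cx,cy)=(0.3064,-0.9519)
member 7 (3-5): L=3.4940, (cx,cy)=(1.0000,0.0020)
member 8 (4-5): L=5.5454, (cx,cy)=(0.3262,0.9453)
solve A·x = −loads:
  F[0-1] = -1841.5079 N (compression)
  F[0-2] = +1928.7864 N (tension)
  F[1-2] = +1901.5122 N (tension)
  F[1-3] = -1075.3912 N (compression)
  F[2-3] = +651.7551 N (tension)
  F[2-4] = +439.5578 N (tension)
  F[3-4] = -1434.6268 N (compression)
  F[3-5] = -0.0000 N (compression)
  F[4-5] = +0.0000 N (tension)
  Rx@0 = -1304.7800 N
  Ry@0 = +1732.5609 N
  Ry@4 = +1365.6291 N

1901.512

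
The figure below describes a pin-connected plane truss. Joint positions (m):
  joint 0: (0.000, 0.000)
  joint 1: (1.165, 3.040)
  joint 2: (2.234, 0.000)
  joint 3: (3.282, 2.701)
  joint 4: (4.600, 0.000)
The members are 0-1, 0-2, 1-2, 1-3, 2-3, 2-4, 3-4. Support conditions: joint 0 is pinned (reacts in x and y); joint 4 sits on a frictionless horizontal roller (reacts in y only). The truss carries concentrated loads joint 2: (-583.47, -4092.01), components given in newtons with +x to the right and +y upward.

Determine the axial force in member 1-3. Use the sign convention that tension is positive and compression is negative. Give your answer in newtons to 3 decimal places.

-1659.861

N=5 nodes, M=7 members, R=3 reactions → 2N=10, M+R=10
member 0 (0-1): L=3.2556, (cx,cy)=(0.3578,0.9338)
member 1 (0-2): L=2.2340, (cx,cy)=(1.0000,0.0000)
member 2 (1-2): L=3.2225, (cx,cy)=(0.3317,-0.9434)
member 3 (1-3): L=2.1440, (cx,cy)=(0.9874,-0.1581)
member 4 (2-3): L=2.8972, (cx,cy)=(0.3617,0.9323)
member 5 (2-4): L=2.3660, (cx,cy)=(1.0000,0.0000)
member 6 (3-4): L=3.0054, (cx,cy)=(0.4385,-0.8987)
solve A·x = −loads:
  F[0-1] = -2253.9738 N (compression)
  F[0-2] = +223.1072 N (tension)
  F[1-2] = +2509.2606 N (tension)
  F[1-3] = -1659.8607 N (compression)
  F[2-3] = +1850.1250 N (tension)
  F[2-4] = +969.7345 N (tension)
  F[3-4] = -2211.2713 N (compression)
  Rx@0 = +583.4700 N
  Ry@0 = +2104.7164 N
  Ry@4 = +1987.2936 N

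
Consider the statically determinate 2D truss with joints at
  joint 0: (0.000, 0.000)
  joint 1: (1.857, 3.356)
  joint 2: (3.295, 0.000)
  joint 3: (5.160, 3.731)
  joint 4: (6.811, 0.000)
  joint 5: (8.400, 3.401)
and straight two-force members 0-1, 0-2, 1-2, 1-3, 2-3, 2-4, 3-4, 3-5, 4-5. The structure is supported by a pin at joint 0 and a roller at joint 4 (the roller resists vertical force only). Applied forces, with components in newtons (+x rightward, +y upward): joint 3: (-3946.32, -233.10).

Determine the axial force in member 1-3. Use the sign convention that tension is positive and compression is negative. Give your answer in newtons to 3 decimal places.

-2090.246

N=6 nodes, M=9 members, R=3 reactions → 2N=12, M+R=12
member 0 (0-1): L=3.8355, (cx,cy)=(0.4842,0.8750)
member 1 (0-2): L=3.2950, (cx,cy)=(1.0000,0.0000)
member 2 (1-2): L=3.6511, (cx,cy)=(0.3939,-0.9192)
member 3 (1-3): L=3.3242, (cx,cy)=(0.9936,0.1128)
member 4 (2-3): L=4.1712, (cx,cy)=(0.4471,0.8945)
member 5 (2-4): L=3.5160, (cx,cy)=(1.0000,0.0000)
member 6 (3-4): L=4.0800, (cx,cy)=(0.4047,-0.9145)
member 7 (3-5): L=3.2568, (cx,cy)=(0.9949,-0.1013)
member 8 (4-5): L=3.7539, (cx,cy)=(0.4233,0.9060)
solve A·x = −loads:
  F[0-1] = -2535.2121 N (compression)
  F[0-2] = -2718.8741 N (compression)
  F[1-2] = +2156.7884 N (tension)
  F[1-3] = -2090.2465 N (compression)
  F[2-3] = -2216.3416 N (compression)
  F[2-4] = -878.4505 N (compression)
  F[3-4] = +2170.8374 N (tension)
  F[3-5] = -0.0000 N (tension)
  F[4-5] = +0.0000 N (tension)
  Rx@0 = +3946.3200 N
  Ry@0 = +2218.2599 N
  Ry@4 = -1985.1599 N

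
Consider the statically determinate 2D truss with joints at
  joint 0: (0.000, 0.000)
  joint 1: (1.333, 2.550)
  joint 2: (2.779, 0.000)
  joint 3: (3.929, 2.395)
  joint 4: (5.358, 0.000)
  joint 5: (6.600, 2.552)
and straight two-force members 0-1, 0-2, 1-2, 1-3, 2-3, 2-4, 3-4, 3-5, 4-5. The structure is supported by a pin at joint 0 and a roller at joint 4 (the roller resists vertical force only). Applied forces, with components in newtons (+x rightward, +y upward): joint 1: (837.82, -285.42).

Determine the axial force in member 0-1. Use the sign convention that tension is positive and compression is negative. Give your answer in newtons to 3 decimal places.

N=6 nodes, M=9 members, R=3 reactions → 2N=12, M+R=12
member 0 (0-1): L=2.8774, (cx,cy)=(0.4633,0.8862)
member 1 (0-2): L=2.7790, (cx,cy)=(1.0000,0.0000)
member 2 (1-2): L=2.9315, (cx,cy)=(0.4933,-0.8699)
member 3 (1-3): L=2.6006, (cx,cy)=(0.9982,-0.0596)
member 4 (2-3): L=2.6568, (cx,cy)=(0.4329,0.9015)
member 5 (2-4): L=2.5790, (cx,cy)=(1.0000,0.0000)
member 6 (3-4): L=2.7889, (cx,cy)=(0.5124,-0.8588)
member 7 (3-5): L=2.6756, (cx,cy)=(0.9983,0.0587)
member 8 (4-5): L=2.8382, (cx,cy)=(0.4376,0.8992)
solve A·x = −loads:
  F[0-1] = +207.9929 N (tension)
  F[0-2] = +741.4638 N (tension)
  F[1-2] = -506.2641 N (compression)
  F[1-3] = -492.6143 N (compression)
  F[2-3] = +488.5240 N (tension)
  F[2-4] = +280.2793 N (tension)
  F[3-4] = -547.0091 N (compression)
  F[3-5] = -0.0000 N (tension)
  F[4-5] = +0.0000 N (tension)
  Rx@0 = -837.8200 N
  Ry@0 = -184.3273 N
  Ry@4 = +469.7473 N

207.993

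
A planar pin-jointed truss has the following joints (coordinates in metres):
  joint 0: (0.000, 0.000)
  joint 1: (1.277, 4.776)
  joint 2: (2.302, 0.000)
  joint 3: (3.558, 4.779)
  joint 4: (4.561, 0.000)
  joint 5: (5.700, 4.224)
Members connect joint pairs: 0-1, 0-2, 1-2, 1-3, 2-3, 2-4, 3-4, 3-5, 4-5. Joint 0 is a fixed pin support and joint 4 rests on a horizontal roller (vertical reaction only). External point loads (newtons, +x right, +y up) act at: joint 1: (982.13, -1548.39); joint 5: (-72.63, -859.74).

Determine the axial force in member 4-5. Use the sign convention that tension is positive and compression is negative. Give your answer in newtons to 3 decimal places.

N=6 nodes, M=9 members, R=3 reactions → 2N=12, M+R=12
member 0 (0-1): L=4.9438, (cx,cy)=(0.2583,0.9661)
member 1 (0-2): L=2.3020, (cx,cy)=(1.0000,0.0000)
member 2 (1-2): L=4.8848, (cx,cy)=(0.2098,-0.9777)
member 3 (1-3): L=2.2810, (cx,cy)=(1.0000,0.0013)
member 4 (2-3): L=4.9413, (cx,cy)=(0.2542,0.9672)
member 5 (2-4): L=2.2590, (cx,cy)=(1.0000,0.0000)
member 6 (3-4): L=4.8831, (cx,cy)=(0.2054,-0.9787)
member 7 (3-5): L=2.2127, (cx,cy)=(0.9680,-0.2508)
member 8 (4-5): L=4.3749, (cx,cy)=(0.2604,0.9655)
solve A·x = −loads:
  F[0-1] = +63.1369 N (tension)
  F[0-2] = +893.1914 N (tension)
  F[1-2] = -1646.8651 N (compression)
  F[1-3] = -620.2493 N (compression)
  F[2-3] = +1664.8818 N (tension)
  F[2-4] = +124.4317 N (tension)
  F[3-4] = -1683.8427 N (compression)
  F[3-5] = +153.7159 N (tension)
  F[4-5] = -850.5156 N (compression)
  Rx@0 = -909.5000 N
  Ry@0 = -60.9943 N
  Ry@4 = +2469.1243 N

-850.516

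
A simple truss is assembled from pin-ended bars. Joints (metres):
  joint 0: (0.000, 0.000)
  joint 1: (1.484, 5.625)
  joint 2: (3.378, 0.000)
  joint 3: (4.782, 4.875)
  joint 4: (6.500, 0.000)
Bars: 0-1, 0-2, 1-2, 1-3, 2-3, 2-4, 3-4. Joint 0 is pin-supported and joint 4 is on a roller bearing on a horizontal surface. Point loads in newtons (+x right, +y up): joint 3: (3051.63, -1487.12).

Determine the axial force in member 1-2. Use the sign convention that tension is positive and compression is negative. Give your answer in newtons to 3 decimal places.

-2296.060

N=5 nodes, M=7 members, R=3 reactions → 2N=10, M+R=10
member 0 (0-1): L=5.8175, (cx,cy)=(0.2551,0.9669)
member 1 (0-2): L=3.3780, (cx,cy)=(1.0000,0.0000)
member 2 (1-2): L=5.9353, (cx,cy)=(0.3191,-0.9477)
member 3 (1-3): L=3.3822, (cx,cy)=(0.9751,-0.2217)
member 4 (2-3): L=5.0731, (cx,cy)=(0.2768,0.9609)
member 5 (2-4): L=3.1220, (cx,cy)=(1.0000,0.0000)
member 6 (3-4): L=5.1689, (cx,cy)=(0.3324,-0.9431)
solve A·x = −loads:
  F[0-1] = +1960.5268 N (tension)
  F[0-2] = +2551.5114 N (tension)
  F[1-2] = -2296.0602 N (compression)
  F[1-3] = +1264.2842 N (tension)
  F[2-3] = +2264.4652 N (tension)
  F[2-4] = +1192.1282 N (tension)
  F[3-4] = -3586.6984 N (compression)
  Rx@0 = -3051.6300 N
  Ry@0 = -1895.6652 N
  Ry@4 = +3382.7852 N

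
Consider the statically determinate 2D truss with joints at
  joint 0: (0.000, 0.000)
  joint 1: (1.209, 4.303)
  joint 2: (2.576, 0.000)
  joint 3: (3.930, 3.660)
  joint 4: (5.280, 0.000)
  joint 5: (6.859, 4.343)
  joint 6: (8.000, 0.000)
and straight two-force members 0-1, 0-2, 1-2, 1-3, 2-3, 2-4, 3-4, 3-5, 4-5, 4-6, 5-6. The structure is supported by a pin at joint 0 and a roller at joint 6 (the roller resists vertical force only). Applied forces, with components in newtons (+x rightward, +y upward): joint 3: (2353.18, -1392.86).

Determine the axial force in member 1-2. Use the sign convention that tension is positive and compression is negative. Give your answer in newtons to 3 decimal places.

N=7 nodes, M=11 members, R=3 reactions → 2N=14, M+R=14
member 0 (0-1): L=4.4696, (cx,cy)=(0.2705,0.9627)
member 1 (0-2): L=2.5760, (cx,cy)=(1.0000,0.0000)
member 2 (1-2): L=4.5149, (cx,cy)=(0.3028,-0.9531)
member 3 (1-3): L=2.7959, (cx,cy)=(0.9732,-0.2300)
member 4 (2-3): L=3.9024, (cx,cy)=(0.3470,0.9379)
member 5 (2-4): L=2.7040, (cx,cy)=(1.0000,0.0000)
member 6 (3-4): L=3.9010, (cx,cy)=(0.3461,-0.9382)
member 7 (3-5): L=3.0076, (cx,cy)=(0.9739,0.2271)
member 8 (4-5): L=4.6211, (cx,cy)=(0.3417,0.9398)
member 9 (4-6): L=2.7200, (cx,cy)=(1.0000,0.0000)
member 10 (5-6): L=4.4904, (cx,cy)=(0.2541,-0.9672)
solve A·x = −loads:
  F[0-1] = +382.2104 N (tension)
  F[0-2] = +2249.7948 N (tension)
  F[1-2] = -445.1357 N (compression)
  F[1-3] = +244.7201 N (tension)
  F[2-3] = +452.3423 N (tension)
  F[2-4] = +1958.0729 N (tension)
  F[3-4] = -2176.2668 N (compression)
  F[3-5] = -1237.2765 N (compression)
  F[4-5] = +2172.5604 N (tension)
  F[4-6] = +462.6061 N (tension)
  F[5-6] = -1820.5767 N (compression)
  Rx@0 = -2353.1800 N
  Ry@0 = -367.9623 N
  Ry@6 = +1760.8223 N

-445.136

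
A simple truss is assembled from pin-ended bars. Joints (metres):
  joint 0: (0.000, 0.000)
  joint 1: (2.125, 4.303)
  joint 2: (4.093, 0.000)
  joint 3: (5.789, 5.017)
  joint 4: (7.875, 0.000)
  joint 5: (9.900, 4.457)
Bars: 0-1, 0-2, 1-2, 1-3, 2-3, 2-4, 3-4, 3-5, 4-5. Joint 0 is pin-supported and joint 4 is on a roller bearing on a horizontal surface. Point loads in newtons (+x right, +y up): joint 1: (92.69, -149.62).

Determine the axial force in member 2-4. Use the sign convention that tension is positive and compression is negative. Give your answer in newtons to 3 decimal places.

N=6 nodes, M=9 members, R=3 reactions → 2N=12, M+R=12
member 0 (0-1): L=4.7991, (cx,cy)=(0.4428,0.8966)
member 1 (0-2): L=4.0930, (cx,cy)=(1.0000,0.0000)
member 2 (1-2): L=4.7317, (cx,cy)=(0.4159,-0.9094)
member 3 (1-3): L=3.7329, (cx,cy)=(0.9815,0.1913)
member 4 (2-3): L=5.2959, (cx,cy)=(0.3202,0.9473)
member 5 (2-4): L=3.7820, (cx,cy)=(1.0000,0.0000)
member 6 (3-4): L=5.4334, (cx,cy)=(0.3839,-0.9234)
member 7 (3-5): L=4.1490, (cx,cy)=(0.9908,-0.1350)
member 8 (4-5): L=4.8955, (cx,cy)=(0.4136,0.9104)
solve A·x = −loads:
  F[0-1] = -65.3555 N (compression)
  F[0-2] = +121.6288 N (tension)
  F[1-2] = -115.8283 N (compression)
  F[1-3] = -74.8352 N (compression)
  F[2-3] = +111.1904 N (tension)
  F[2-4] = +37.8451 N (tension)
  F[3-4] = -98.5749 N (compression)
  F[3-5] = -0.0000 N (tension)
  F[4-5] = +0.0000 N (tension)
  Rx@0 = -92.6900 N
  Ry@0 = +58.5994 N
  Ry@4 = +91.0206 N

37.845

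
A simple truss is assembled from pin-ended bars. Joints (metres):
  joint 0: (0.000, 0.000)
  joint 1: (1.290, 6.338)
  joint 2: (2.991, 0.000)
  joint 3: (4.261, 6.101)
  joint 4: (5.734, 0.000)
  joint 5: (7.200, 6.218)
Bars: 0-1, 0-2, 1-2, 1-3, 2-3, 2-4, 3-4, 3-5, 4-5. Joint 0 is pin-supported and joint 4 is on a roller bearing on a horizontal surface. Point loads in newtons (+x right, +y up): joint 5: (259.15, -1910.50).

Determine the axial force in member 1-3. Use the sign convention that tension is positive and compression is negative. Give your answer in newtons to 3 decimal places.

372.252

N=6 nodes, M=9 members, R=3 reactions → 2N=12, M+R=12
member 0 (0-1): L=6.4679, (cx,cy)=(0.1994,0.9799)
member 1 (0-2): L=2.9910, (cx,cy)=(1.0000,0.0000)
member 2 (1-2): L=6.5623, (cx,cy)=(0.2592,-0.9658)
member 3 (1-3): L=2.9804, (cx,cy)=(0.9968,-0.0795)
member 4 (2-3): L=6.2318, (cx,cy)=(0.2038,0.9790)
member 5 (2-4): L=2.7430, (cx,cy)=(1.0000,0.0000)
member 6 (3-4): L=6.2763, (cx,cy)=(0.2347,-0.9721)
member 7 (3-5): L=2.9413, (cx,cy)=(0.9992,0.0398)
member 8 (4-5): L=6.3885, (cx,cy)=(0.2295,0.9733)
solve A·x = −loads:
  F[0-1] = +785.2547 N (tension)
  F[0-2] = +102.5349 N (tension)
  F[1-2] = -827.3569 N (compression)
  F[1-3] = +372.2517 N (tension)
  F[2-3] = +816.2082 N (tension)
  F[2-4] = -278.2613 N (compression)
  F[3-4] = -762.2523 N (compression)
  F[3-5] = +716.8736 N (tension)
  F[4-5] = -1992.1782 N (compression)
  Rx@0 = -259.1500 N
  Ry@0 = -769.4781 N
  Ry@4 = +2679.9781 N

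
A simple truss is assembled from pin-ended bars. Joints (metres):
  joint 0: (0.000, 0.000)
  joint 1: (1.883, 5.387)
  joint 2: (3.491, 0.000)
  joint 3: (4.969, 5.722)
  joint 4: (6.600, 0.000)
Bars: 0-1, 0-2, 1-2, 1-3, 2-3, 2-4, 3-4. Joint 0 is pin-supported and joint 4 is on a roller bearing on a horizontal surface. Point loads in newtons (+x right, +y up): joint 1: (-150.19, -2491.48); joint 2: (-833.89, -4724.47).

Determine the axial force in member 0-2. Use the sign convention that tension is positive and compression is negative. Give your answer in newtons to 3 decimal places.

459.105

N=5 nodes, M=7 members, R=3 reactions → 2N=10, M+R=10
member 0 (0-1): L=5.7066, (cx,cy)=(0.3300,0.9440)
member 1 (0-2): L=3.4910, (cx,cy)=(1.0000,0.0000)
member 2 (1-2): L=5.6219, (cx,cy)=(0.2860,-0.9582)
member 3 (1-3): L=3.1041, (cx,cy)=(0.9942,0.1079)
member 4 (2-3): L=5.9098, (cx,cy)=(0.2501,0.9682)
member 5 (2-4): L=3.1090, (cx,cy)=(1.0000,0.0000)
member 6 (3-4): L=5.9499, (cx,cy)=(0.2741,-0.9617)
solve A·x = −loads:
  F[0-1] = -4373.7142 N (compression)
  F[0-2] = +459.1054 N (tension)
  F[1-2] = +1513.1449 N (tension)
  F[1-3] = -1735.9326 N (compression)
  F[2-3] = +3382.0156 N (tension)
  F[2-4] = +879.9756 N (tension)
  F[3-4] = -3210.1635 N (compression)
  Rx@0 = +984.0800 N
  Ry@0 = +4128.7518 N
  Ry@4 = +3087.1982 N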